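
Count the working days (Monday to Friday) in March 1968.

1968-03-01 is a Friday.
From 1968-03-01 to 1968-03-31 is 31 days inclusive.
31 = 7 × 4 + 3, so there are 4 full weeks plus 3 extra days.
Each full week contributes 5 weekdays (Mon–Fri): 4 × 5 = 20.
The 3 extra days are Fri, Sat, Sun — 1 of them qualifies.
Total: 20 + 1 = 21.

21 weekdays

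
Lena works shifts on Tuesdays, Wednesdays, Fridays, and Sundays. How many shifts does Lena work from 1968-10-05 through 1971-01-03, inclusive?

1968-10-05 is a Saturday.
That's 821 days from start to end, counting both.
821 = 7 × 117 + 2, so there are 117 full weeks plus 2 extra days.
Each full week contributes 4 days from the set (Tue, Wed, Fri, Sun): 117 × 4 = 468.
The 2 extra days are Sat, Sun — 1 of them qualifies.
Total: 468 + 1 = 469.

469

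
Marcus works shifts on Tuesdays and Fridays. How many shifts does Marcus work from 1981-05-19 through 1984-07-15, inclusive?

330

1981-05-19 is a Tuesday.
The range spans 1154 days (inclusive of both endpoints).
1154 = 7 × 164 + 6, so there are 164 full weeks plus 6 extra days.
Each full week contributes 2 days from the set (Tue, Fri): 164 × 2 = 328.
The 6 extra days are Tuesday, Wednesday, Thursday, Friday, Saturday, Sunday — 2 of them qualify.
Total: 328 + 2 = 330.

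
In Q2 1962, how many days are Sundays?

13

April 1, 1962 is a Sunday.
From April 1, 1962 to June 30, 1962 is 91 days inclusive.
91 = 7 × 13, so the span is exactly 13 full weeks.
Each full week contributes one Sunday: 13 so far.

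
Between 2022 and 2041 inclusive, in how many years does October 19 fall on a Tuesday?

3

Day of week of October 19 in each year:
2022: Wed, 2023: Thu, 2024: Sat, 2025: Sun, 2026: Mon, 2027: Tue ✓, 2028: Thu, 2029: Fri, 2030: Sat, 2031: Sun, 2032: Tue ✓, 2033: Wed, 2034: Thu, 2035: Fri, 2036: Sun, 2037: Mon, 2038: Tue ✓, 2039: Wed, 2040: Fri, 2041: Sat
Tuesdays: 2027, 2032, 2038.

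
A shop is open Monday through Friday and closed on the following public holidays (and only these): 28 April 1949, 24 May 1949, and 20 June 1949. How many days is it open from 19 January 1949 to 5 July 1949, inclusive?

19 January 1949 is a Wednesday.
The range spans 168 days (inclusive of both endpoints).
168 = 7 × 24, so the span is exactly 24 full weeks.
Each full week contributes 5 weekdays (Mon–Fri): 24 × 5 = 120.
Holidays: 28 April 1949 (Thu); 24 May 1949 (Tue); 20 June 1949 (Mon).
All 3 holidays fall on weekdays, so subtract 3.
Business days: 120 − 3 = 117.

117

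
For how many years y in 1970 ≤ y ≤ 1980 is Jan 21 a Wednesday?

2

Day of week of January 21 in each year:
1970: Wed ✓, 1971: Thu, 1972: Fri, 1973: Sun, 1974: Mon, 1975: Tue, 1976: Wed ✓, 1977: Fri, 1978: Sat, 1979: Sun, 1980: Mon
Wednesdays: 1970, 1976.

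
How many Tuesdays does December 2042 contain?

December 1, 2042 is a Monday.
The range spans 31 days (inclusive of both endpoints).
31 = 7 × 4 + 3, so there are 4 full weeks plus 3 extra days.
Each full week contributes one Tuesday: 4 so far.
The 3 extra days are Monday, Tuesday, Wednesday — 1 of them qualifies.
Total: 4 + 1 = 5.

5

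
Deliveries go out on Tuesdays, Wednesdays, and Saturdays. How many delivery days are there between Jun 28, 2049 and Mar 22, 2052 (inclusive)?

428

Jun 28, 2049 is a Monday.
The range spans 999 days (inclusive of both endpoints).
999 = 7 × 142 + 5, so there are 142 full weeks plus 5 extra days.
Each full week contributes 3 days from the set (Tue, Wed, Sat): 142 × 3 = 426.
The 5 extra days are Mon, Tue, Wed, Thu, Fri — 2 of them qualify.
Total: 426 + 2 = 428.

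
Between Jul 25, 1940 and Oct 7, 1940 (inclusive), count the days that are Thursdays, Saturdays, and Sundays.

33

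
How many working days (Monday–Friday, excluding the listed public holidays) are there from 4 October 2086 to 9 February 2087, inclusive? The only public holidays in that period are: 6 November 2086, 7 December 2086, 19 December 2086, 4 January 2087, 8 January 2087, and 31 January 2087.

4 October 2086 is a Friday.
The range spans 129 days (inclusive of both endpoints).
129 = 7 × 18 + 3, so there are 18 full weeks plus 3 extra days.
Each full week contributes 5 weekdays (Mon–Fri): 18 × 5 = 90.
The 3 extra days are Friday, Saturday, Sunday — 1 of them qualifies.
Total: 90 + 1 = 91.
Holidays: 6 November 2086 (Wed); 7 December 2086 (Sat); 19 December 2086 (Thu); 4 January 2087 (Sat); 8 January 2087 (Wed); 31 January 2087 (Fri).
4 of the 6 holidays fall on weekdays; the rest are weekends and were already excluded.
Business days: 91 − 4 = 87.

87 working days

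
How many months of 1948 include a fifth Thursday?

5

A month has five Thursdays exactly when Thursday falls within its first (length − 28) days.
Jan: 31 days, starts Thu → 5 of Thu, Fri, Sat ✓
Feb: 29 days, starts Sun → 5 of Sun
Mar: 31 days, starts Mon → 5 of Mon, Tue, Wed
Apr: 30 days, starts Thu → 5 of Thu, Fri ✓
May: 31 days, starts Sat → 5 of Sat, Sun, Mon
Jun: 30 days, starts Tue → 5 of Tue, Wed
Jul: 31 days, starts Thu → 5 of Thu, Fri, Sat ✓
Aug: 31 days, starts Sun → 5 of Sun, Mon, Tue
Sep: 30 days, starts Wed → 5 of Wed, Thu ✓
Oct: 31 days, starts Fri → 5 of Fri, Sat, Sun
Nov: 30 days, starts Mon → 5 of Mon, Tue
Dec: 31 days, starts Wed → 5 of Wed, Thu, Fri ✓
Months with five Thursdays: Jan, Apr, Jul, Sep, Dec.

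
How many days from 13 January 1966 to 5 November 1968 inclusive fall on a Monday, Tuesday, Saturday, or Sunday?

13 January 1966 is a Thursday.
From 13 January 1966 to 5 November 1968 is 1028 days inclusive.
1028 = 7 × 146 + 6, so there are 146 full weeks plus 6 extra days.
Each full week contributes 4 days from the set (Mon, Tue, Sat, Sun): 146 × 4 = 584.
The 6 extra days are Thursday, Friday, Saturday, Sunday, Monday, Tuesday — 4 of them qualify.
Total: 584 + 4 = 588.

588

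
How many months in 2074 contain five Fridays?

4

A month has five Fridays exactly when Friday falls within its first (length − 28) days.
Jan: 31 days, starts Mon → 5 of Mon, Tue, Wed
Feb: 28 days, starts Thu → 5 of (none)
Mar: 31 days, starts Thu → 5 of Thu, Fri, Sat ✓
Apr: 30 days, starts Sun → 5 of Sun, Mon
May: 31 days, starts Tue → 5 of Tue, Wed, Thu
Jun: 30 days, starts Fri → 5 of Fri, Sat ✓
Jul: 31 days, starts Sun → 5 of Sun, Mon, Tue
Aug: 31 days, starts Wed → 5 of Wed, Thu, Fri ✓
Sep: 30 days, starts Sat → 5 of Sat, Sun
Oct: 31 days, starts Mon → 5 of Mon, Tue, Wed
Nov: 30 days, starts Thu → 5 of Thu, Fri ✓
Dec: 31 days, starts Sat → 5 of Sat, Sun, Mon
Months with five Fridays: Mar, Jun, Aug, Nov.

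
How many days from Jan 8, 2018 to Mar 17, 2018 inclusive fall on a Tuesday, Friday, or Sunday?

Jan 8, 2018 is a Monday.
From Jan 8, 2018 to Mar 17, 2018 is 69 days inclusive.
69 = 7 × 9 + 6, so there are 9 full weeks plus 6 extra days.
Each full week contributes 3 days from the set (Tue, Fri, Sun): 9 × 3 = 27.
The 6 extra days are Mon, Tue, Wed, Thu, Fri, Sat — 2 of them qualify.
Total: 27 + 2 = 29.

29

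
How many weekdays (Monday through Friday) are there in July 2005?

21

Jul 1, 2005 is a Friday.
That's 31 days from start to end, counting both.
31 = 7 × 4 + 3, so there are 4 full weeks plus 3 extra days.
Each full week contributes 5 weekdays (Mon–Fri): 4 × 5 = 20.
The 3 extra days are Fri, Sat, Sun — 1 of them qualifies.
Total: 20 + 1 = 21.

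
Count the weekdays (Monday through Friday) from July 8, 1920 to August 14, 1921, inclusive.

287 weekdays

July 8, 1920 is a Thursday.
The range spans 403 days (inclusive of both endpoints).
403 = 7 × 57 + 4, so there are 57 full weeks plus 4 extra days.
Each full week contributes 5 weekdays (Mon–Fri): 57 × 5 = 285.
The 4 extra days are Thu, Fri, Sat, Sun — 2 of them qualify.
Total: 285 + 2 = 287.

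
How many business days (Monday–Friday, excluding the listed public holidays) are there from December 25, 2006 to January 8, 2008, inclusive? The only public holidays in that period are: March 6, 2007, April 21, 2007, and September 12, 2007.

270

December 25, 2006 is a Monday.
The range spans 380 days (inclusive of both endpoints).
380 = 7 × 54 + 2, so there are 54 full weeks plus 2 extra days.
Each full week contributes 5 weekdays (Mon–Fri): 54 × 5 = 270.
The 2 extra days are Mon, Tue — 2 of them qualify.
Total: 270 + 2 = 272.
Holidays: March 6, 2007 (Tue); April 21, 2007 (Sat); September 12, 2007 (Wed).
2 of the 3 holidays fall on weekdays; the rest are weekends and were already excluded.
Business days: 272 − 2 = 270.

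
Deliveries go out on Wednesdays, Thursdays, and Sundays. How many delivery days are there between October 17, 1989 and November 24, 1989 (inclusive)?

October 17, 1989 is a Tuesday.
The range spans 39 days (inclusive of both endpoints).
39 = 7 × 5 + 4, so there are 5 full weeks plus 4 extra days.
Each full week contributes 3 days from the set (Wed, Thu, Sun): 5 × 3 = 15.
The 4 extra days are Tue, Wed, Thu, Fri — 2 of them qualify.
Total: 15 + 2 = 17.

17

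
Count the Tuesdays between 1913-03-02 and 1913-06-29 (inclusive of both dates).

1913-03-02 is a Sunday.
From 1913-03-02 to 1913-06-29 is 120 days inclusive.
120 = 7 × 17 + 1, so there are 17 full weeks plus 1 extra day.
Each full week contributes one Tuesday: 17 so far.
The 1 extra day is Sun — none qualify.
Total: 17 + 0 = 17.

17 Tuesdays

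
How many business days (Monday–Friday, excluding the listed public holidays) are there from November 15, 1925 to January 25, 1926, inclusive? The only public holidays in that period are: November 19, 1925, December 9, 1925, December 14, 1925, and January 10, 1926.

48 business days

November 15, 1925 is a Sunday.
From November 15, 1925 to January 25, 1926 is 72 days inclusive.
72 = 7 × 10 + 2, so there are 10 full weeks plus 2 extra days.
Each full week contributes 5 weekdays (Mon–Fri): 10 × 5 = 50.
The 2 extra days are Sunday, Monday — 1 of them qualifies.
Total: 50 + 1 = 51.
Holidays: November 19, 1925 (Thu); December 9, 1925 (Wed); December 14, 1925 (Mon); January 10, 1926 (Sun).
3 of the 4 holidays fall on weekdays; the rest are weekends and were already excluded.
Business days: 51 − 3 = 48.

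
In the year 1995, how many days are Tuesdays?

52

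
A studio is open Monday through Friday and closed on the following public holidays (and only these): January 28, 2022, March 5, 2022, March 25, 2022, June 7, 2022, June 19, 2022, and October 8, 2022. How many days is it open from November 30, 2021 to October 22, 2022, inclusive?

November 30, 2021 is a Tuesday.
The range spans 327 days (inclusive of both endpoints).
327 = 7 × 46 + 5, so there are 46 full weeks plus 5 extra days.
Each full week contributes 5 weekdays (Mon–Fri): 46 × 5 = 230.
The 5 extra days are Tue, Wed, Thu, Fri, Sat — 4 of them qualify.
Total: 230 + 4 = 234.
Holidays: January 28, 2022 (Fri); March 5, 2022 (Sat); March 25, 2022 (Fri); June 7, 2022 (Tue); June 19, 2022 (Sun); October 8, 2022 (Sat).
3 of the 6 holidays fall on weekdays; the rest are weekends and were already excluded.
Business days: 234 − 3 = 231.

231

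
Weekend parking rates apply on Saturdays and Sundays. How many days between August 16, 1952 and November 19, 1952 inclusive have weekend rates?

28

August 16, 1952 is a Saturday.
The range spans 96 days (inclusive of both endpoints).
96 = 7 × 13 + 5, so there are 13 full weeks plus 5 extra days.
Each full week contributes 2 weekend days (Sat, Sun): 13 × 2 = 26.
The 5 extra days are Saturday, Sunday, Monday, Tuesday, Wednesday — 2 of them qualify.
Total: 26 + 2 = 28.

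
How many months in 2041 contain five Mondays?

4

A month has five Mondays exactly when Monday falls within its first (length − 28) days.
Jan: 31 days, starts Tue → 5 of Tue, Wed, Thu
Feb: 28 days, starts Fri → 5 of (none)
Mar: 31 days, starts Fri → 5 of Fri, Sat, Sun
Apr: 30 days, starts Mon → 5 of Mon, Tue ✓
May: 31 days, starts Wed → 5 of Wed, Thu, Fri
Jun: 30 days, starts Sat → 5 of Sat, Sun
Jul: 31 days, starts Mon → 5 of Mon, Tue, Wed ✓
Aug: 31 days, starts Thu → 5 of Thu, Fri, Sat
Sep: 30 days, starts Sun → 5 of Sun, Mon ✓
Oct: 31 days, starts Tue → 5 of Tue, Wed, Thu
Nov: 30 days, starts Fri → 5 of Fri, Sat
Dec: 31 days, starts Sun → 5 of Sun, Mon, Tue ✓
Months with five Mondays: Apr, Jul, Sep, Dec.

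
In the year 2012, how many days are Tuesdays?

Jan 1, 2012 is a Sunday.
The range spans 366 days (inclusive of both endpoints).
366 = 7 × 52 + 2, so there are 52 full weeks plus 2 extra days.
Each full week contributes one Tuesday: 52 so far.
The 2 extra days are Sunday, Monday — none qualify.
Total: 52 + 0 = 52.

52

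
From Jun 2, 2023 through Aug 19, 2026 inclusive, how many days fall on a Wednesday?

168 Wednesdays

Jun 2, 2023 is a Friday.
From Jun 2, 2023 to Aug 19, 2026 is 1175 days inclusive.
1175 = 7 × 167 + 6, so there are 167 full weeks plus 6 extra days.
Each full week contributes one Wednesday: 167 so far.
The 6 extra days are Friday, Saturday, Sunday, Monday, Tuesday, Wednesday — 1 of them qualifies.
Total: 167 + 1 = 168.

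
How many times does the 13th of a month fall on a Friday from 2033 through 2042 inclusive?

Friday-the-13ths by year:
2033: May
2034: Jan, Oct
2035: Apr, Jul
2036: Jun
2037: Feb, Mar, Nov
2038: Aug
2039: May
2040: Jan, Apr, Jul
2041: Sep, Dec
2042: Jun

17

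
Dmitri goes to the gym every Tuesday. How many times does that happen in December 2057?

1 December 2057 is a Saturday.
From 1 December 2057 to 31 December 2057 is 31 days inclusive.
31 = 7 × 4 + 3, so there are 4 full weeks plus 3 extra days.
Each full week contributes one Tuesday: 4 so far.
The 3 extra days are Sat, Sun, Mon — none qualify.
Total: 4 + 0 = 4.

4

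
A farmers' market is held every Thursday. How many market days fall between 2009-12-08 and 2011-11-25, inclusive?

103

2009-12-08 is a Tuesday.
That's 718 days from start to end, counting both.
718 = 7 × 102 + 4, so there are 102 full weeks plus 4 extra days.
Each full week contributes one Thursday: 102 so far.
The 4 extra days are Tue, Wed, Thu, Fri — 1 of them qualifies.
Total: 102 + 1 = 103.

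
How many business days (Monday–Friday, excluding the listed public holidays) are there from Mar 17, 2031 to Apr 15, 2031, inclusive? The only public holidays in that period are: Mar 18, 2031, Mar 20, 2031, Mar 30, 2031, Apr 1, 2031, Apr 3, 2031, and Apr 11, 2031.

17 business days

Mar 17, 2031 is a Monday.
From Mar 17, 2031 to Apr 15, 2031 is 30 days inclusive.
30 = 7 × 4 + 2, so there are 4 full weeks plus 2 extra days.
Each full week contributes 5 weekdays (Mon–Fri): 4 × 5 = 20.
The 2 extra days are Monday, Tuesday — 2 of them qualify.
Total: 20 + 2 = 22.
Holidays: Mar 18, 2031 (Tue); Mar 20, 2031 (Thu); Mar 30, 2031 (Sun); Apr 1, 2031 (Tue); Apr 3, 2031 (Thu); Apr 11, 2031 (Fri).
5 of the 6 holidays fall on weekdays; the rest are weekends and were already excluded.
Business days: 22 − 5 = 17.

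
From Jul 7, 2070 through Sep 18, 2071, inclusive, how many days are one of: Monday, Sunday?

125

Jul 7, 2070 is a Monday.
From Jul 7, 2070 to Sep 18, 2071 is 439 days inclusive.
439 = 7 × 62 + 5, so there are 62 full weeks plus 5 extra days.
Each full week contributes 2 days from the set (Mon, Sun): 62 × 2 = 124.
The 5 extra days are Monday, Tuesday, Wednesday, Thursday, Friday — 1 of them qualifies.
Total: 124 + 1 = 125.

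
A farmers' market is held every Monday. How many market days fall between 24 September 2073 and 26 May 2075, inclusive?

24 September 2073 is a Sunday.
That's 610 days from start to end, counting both.
610 = 7 × 87 + 1, so there are 87 full weeks plus 1 extra day.
Each full week contributes one Monday: 87 so far.
The 1 extra day is Sun — none qualify.
Total: 87 + 0 = 87.

87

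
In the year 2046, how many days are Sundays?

52

Jan 1, 2046 is a Monday.
That's 365 days from start to end, counting both.
365 = 7 × 52 + 1, so there are 52 full weeks plus 1 extra day.
Each full week contributes one Sunday: 52 so far.
The 1 extra day is Mon — none qualify.
Total: 52 + 0 = 52.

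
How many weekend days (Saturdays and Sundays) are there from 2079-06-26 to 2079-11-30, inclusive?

2079-06-26 is a Monday.
That's 158 days from start to end, counting both.
158 = 7 × 22 + 4, so there are 22 full weeks plus 4 extra days.
Each full week contributes 2 weekend days (Sat, Sun): 22 × 2 = 44.
The 4 extra days are Mon, Tue, Wed, Thu — none qualify.
Total: 44 + 0 = 44.

44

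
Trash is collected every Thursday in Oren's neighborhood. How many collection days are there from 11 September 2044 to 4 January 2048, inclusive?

11 September 2044 is a Sunday.
The range spans 1211 days (inclusive of both endpoints).
1211 = 7 × 173, so the span is exactly 173 full weeks.
Each full week contributes one Thursday: 173 so far.

173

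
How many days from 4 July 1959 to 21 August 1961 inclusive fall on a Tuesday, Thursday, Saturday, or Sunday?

446

4 July 1959 is a Saturday.
That's 780 days from start to end, counting both.
780 = 7 × 111 + 3, so there are 111 full weeks plus 3 extra days.
Each full week contributes 4 days from the set (Tue, Thu, Sat, Sun): 111 × 4 = 444.
The 3 extra days are Sat, Sun, Mon — 2 of them qualify.
Total: 444 + 2 = 446.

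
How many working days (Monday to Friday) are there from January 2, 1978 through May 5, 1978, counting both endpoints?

January 2, 1978 is a Monday.
That's 124 days from start to end, counting both.
124 = 7 × 17 + 5, so there are 17 full weeks plus 5 extra days.
Each full week contributes 5 weekdays (Mon–Fri): 17 × 5 = 85.
The 5 extra days are Monday, Tuesday, Wednesday, Thursday, Friday — 5 of them qualify.
Total: 85 + 5 = 90.

90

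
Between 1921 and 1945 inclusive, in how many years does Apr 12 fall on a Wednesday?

Day of week of April 12 in each year:
1921: Tue, 1922: Wed ✓, 1923: Thu, 1924: Sat, 1925: Sun, 1926: Mon, 1927: Tue, 1928: Thu, 1929: Fri, 1930: Sat, 1931: Sun, 1932: Tue, 1933: Wed ✓, 1934: Thu, 1935: Fri, 1936: Sun, 1937: Mon, 1938: Tue, 1939: Wed ✓, 1940: Fri, 1941: Sat, 1942: Sun, 1943: Mon, 1944: Wed ✓, 1945: Thu
Wednesdays: 1922, 1933, 1939, 1944.

4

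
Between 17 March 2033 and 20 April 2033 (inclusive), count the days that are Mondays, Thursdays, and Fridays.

15

17 March 2033 is a Thursday.
The range spans 35 days (inclusive of both endpoints).
35 = 7 × 5, so the span is exactly 5 full weeks.
Each full week contributes 3 days from the set (Mon, Thu, Fri): 5 × 3 = 15.
Total: 15.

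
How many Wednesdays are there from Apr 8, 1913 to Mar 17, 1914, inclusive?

49 Wednesdays

Apr 8, 1913 is a Tuesday.
The range spans 344 days (inclusive of both endpoints).
344 = 7 × 49 + 1, so there are 49 full weeks plus 1 extra day.
Each full week contributes one Wednesday: 49 so far.
The 1 extra day is Tuesday — none qualify.
Total: 49 + 0 = 49.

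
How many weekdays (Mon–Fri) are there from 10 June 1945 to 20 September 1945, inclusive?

74

10 June 1945 is a Sunday.
The range spans 103 days (inclusive of both endpoints).
103 = 7 × 14 + 5, so there are 14 full weeks plus 5 extra days.
Each full week contributes 5 weekdays (Mon–Fri): 14 × 5 = 70.
The 5 extra days are Sunday, Monday, Tuesday, Wednesday, Thursday — 4 of them qualify.
Total: 70 + 4 = 74.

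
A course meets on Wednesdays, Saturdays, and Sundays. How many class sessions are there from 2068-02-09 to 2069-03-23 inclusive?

2068-02-09 is a Thursday.
From 2068-02-09 to 2069-03-23 is 409 days inclusive.
409 = 7 × 58 + 3, so there are 58 full weeks plus 3 extra days.
Each full week contributes 3 days from the set (Wed, Sat, Sun): 58 × 3 = 174.
The 3 extra days are Thursday, Friday, Saturday — 1 of them qualifies.
Total: 174 + 1 = 175.

175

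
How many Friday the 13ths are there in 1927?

1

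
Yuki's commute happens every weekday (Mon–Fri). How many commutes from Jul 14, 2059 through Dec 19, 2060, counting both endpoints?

375

Jul 14, 2059 is a Monday.
That's 525 days from start to end, counting both.
525 = 7 × 75, so the span is exactly 75 full weeks.
Each full week contributes 5 weekdays (Mon–Fri): 75 × 5 = 375.
Total: 375.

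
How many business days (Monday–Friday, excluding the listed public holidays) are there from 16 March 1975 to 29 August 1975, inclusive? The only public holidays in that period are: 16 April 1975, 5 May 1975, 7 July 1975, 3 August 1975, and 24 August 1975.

117 business days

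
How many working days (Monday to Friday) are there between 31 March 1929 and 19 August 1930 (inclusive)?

362

31 March 1929 is a Sunday.
The range spans 507 days (inclusive of both endpoints).
507 = 7 × 72 + 3, so there are 72 full weeks plus 3 extra days.
Each full week contributes 5 weekdays (Mon–Fri): 72 × 5 = 360.
The 3 extra days are Sun, Mon, Tue — 2 of them qualify.
Total: 360 + 2 = 362.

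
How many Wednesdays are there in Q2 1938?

1938-04-01 is a Friday.
From 1938-04-01 to 1938-06-30 is 91 days inclusive.
91 = 7 × 13, so the span is exactly 13 full weeks.
Each full week contributes one Wednesday: 13 so far.

13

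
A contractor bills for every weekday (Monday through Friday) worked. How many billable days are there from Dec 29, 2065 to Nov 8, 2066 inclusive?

Dec 29, 2065 is a Tuesday.
The range spans 315 days (inclusive of both endpoints).
315 = 7 × 45, so the span is exactly 45 full weeks.
Each full week contributes 5 weekdays (Mon–Fri): 45 × 5 = 225.
Total: 225.

225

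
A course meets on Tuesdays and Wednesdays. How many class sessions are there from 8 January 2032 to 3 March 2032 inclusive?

8 January 2032 is a Thursday.
From 8 January 2032 to 3 March 2032 is 56 days inclusive.
56 = 7 × 8, so the span is exactly 8 full weeks.
Each full week contributes 2 days from the set (Tue, Wed): 8 × 2 = 16.
Total: 16.

16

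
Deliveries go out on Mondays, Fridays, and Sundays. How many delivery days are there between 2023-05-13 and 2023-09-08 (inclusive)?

2023-05-13 is a Saturday.
That's 119 days from start to end, counting both.
119 = 7 × 17, so the span is exactly 17 full weeks.
Each full week contributes 3 days from the set (Mon, Fri, Sun): 17 × 3 = 51.
Total: 51.

51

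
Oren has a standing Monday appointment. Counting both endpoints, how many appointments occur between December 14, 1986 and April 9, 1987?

December 14, 1986 is a Sunday.
From December 14, 1986 to April 9, 1987 is 117 days inclusive.
117 = 7 × 16 + 5, so there are 16 full weeks plus 5 extra days.
Each full week contributes one Monday: 16 so far.
The 5 extra days are Sunday, Monday, Tuesday, Wednesday, Thursday — 1 of them qualifies.
Total: 16 + 1 = 17.

17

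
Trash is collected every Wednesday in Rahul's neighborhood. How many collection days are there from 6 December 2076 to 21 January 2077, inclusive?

7 Wednesdays

6 December 2076 is a Sunday.
From 6 December 2076 to 21 January 2077 is 47 days inclusive.
47 = 7 × 6 + 5, so there are 6 full weeks plus 5 extra days.
Each full week contributes one Wednesday: 6 so far.
The 5 extra days are Sunday, Monday, Tuesday, Wednesday, Thursday — 1 of them qualifies.
Total: 6 + 1 = 7.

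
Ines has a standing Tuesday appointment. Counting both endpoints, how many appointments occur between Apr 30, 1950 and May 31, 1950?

5

Apr 30, 1950 is a Sunday.
From Apr 30, 1950 to May 31, 1950 is 32 days inclusive.
32 = 7 × 4 + 4, so there are 4 full weeks plus 4 extra days.
Each full week contributes one Tuesday: 4 so far.
The 4 extra days are Sunday, Monday, Tuesday, Wednesday — 1 of them qualifies.
Total: 4 + 1 = 5.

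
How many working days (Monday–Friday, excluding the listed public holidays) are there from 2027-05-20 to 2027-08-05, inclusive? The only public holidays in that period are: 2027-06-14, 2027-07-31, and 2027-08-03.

54

2027-05-20 is a Thursday.
That's 78 days from start to end, counting both.
78 = 7 × 11 + 1, so there are 11 full weeks plus 1 extra day.
Each full week contributes 5 weekdays (Mon–Fri): 11 × 5 = 55.
The 1 extra day is Thursday — 1 of them qualifies.
Total: 55 + 1 = 56.
Holidays: 2027-06-14 (Mon); 2027-07-31 (Sat); 2027-08-03 (Tue).
2 of the 3 holidays fall on weekdays; the rest are weekends and were already excluded.
Business days: 56 − 2 = 54.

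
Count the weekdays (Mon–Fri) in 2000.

1 January 2000 is a Saturday.
That's 366 days from start to end, counting both.
366 = 7 × 52 + 2, so there are 52 full weeks plus 2 extra days.
Each full week contributes 5 weekdays (Mon–Fri): 52 × 5 = 260.
The 2 extra days are Saturday, Sunday — none qualify.
Total: 260 + 0 = 260.

260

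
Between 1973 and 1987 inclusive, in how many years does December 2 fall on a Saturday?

Day of week of December 2 in each year:
1973: Sun, 1974: Mon, 1975: Tue, 1976: Thu, 1977: Fri, 1978: Sat ✓, 1979: Sun, 1980: Tue, 1981: Wed, 1982: Thu, 1983: Fri, 1984: Sun, 1985: Mon, 1986: Tue, 1987: Wed
Saturdays: 1978.

1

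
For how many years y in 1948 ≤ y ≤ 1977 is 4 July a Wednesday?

Day of week of July 4 in each year:
1948: Sun, 1949: Mon, 1950: Tue, 1951: Wed ✓, 1952: Fri, 1953: Sat, 1954: Sun, 1955: Mon, 1956: Wed ✓, 1957: Thu, 1958: Fri, 1959: Sat, 1960: Mon, 1961: Tue, 1962: Wed ✓, 1963: Thu, 1964: Sat, 1965: Sun, 1966: Mon, 1967: Tue, 1968: Thu, 1969: Fri, 1970: Sat, 1971: Sun, 1972: Tue, 1973: Wed ✓, 1974: Thu, 1975: Fri, 1976: Sun, 1977: Mon
Wednesdays: 1951, 1956, 1962, 1973.

4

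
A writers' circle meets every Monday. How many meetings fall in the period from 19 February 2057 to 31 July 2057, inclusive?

19 February 2057 is a Monday.
From 19 February 2057 to 31 July 2057 is 163 days inclusive.
163 = 7 × 23 + 2, so there are 23 full weeks plus 2 extra days.
Each full week contributes one Monday: 23 so far.
The 2 extra days are Mon, Tue — 1 of them qualifies.
Total: 23 + 1 = 24.

24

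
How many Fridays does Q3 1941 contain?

1 July 1941 is a Tuesday.
The range spans 92 days (inclusive of both endpoints).
92 = 7 × 13 + 1, so there are 13 full weeks plus 1 extra day.
Each full week contributes one Friday: 13 so far.
The 1 extra day is Tue — none qualify.
Total: 13 + 0 = 13.

13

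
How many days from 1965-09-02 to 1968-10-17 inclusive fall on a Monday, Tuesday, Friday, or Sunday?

1965-09-02 is a Thursday.
That's 1142 days from start to end, counting both.
1142 = 7 × 163 + 1, so there are 163 full weeks plus 1 extra day.
Each full week contributes 4 days from the set (Mon, Tue, Fri, Sun): 163 × 4 = 652.
The 1 extra day is Thu — none qualify.
Total: 652 + 0 = 652.

652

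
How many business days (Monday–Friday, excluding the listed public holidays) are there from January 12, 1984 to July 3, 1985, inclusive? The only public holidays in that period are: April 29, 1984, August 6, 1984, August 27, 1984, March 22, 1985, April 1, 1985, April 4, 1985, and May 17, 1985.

January 12, 1984 is a Thursday.
From January 12, 1984 to July 3, 1985 is 539 days inclusive.
539 = 7 × 77, so the span is exactly 77 full weeks.
Each full week contributes 5 weekdays (Mon–Fri): 77 × 5 = 385.
Total: 385.
Holidays: April 29, 1984 (Sun); August 6, 1984 (Mon); August 27, 1984 (Mon); March 22, 1985 (Fri); April 1, 1985 (Mon); April 4, 1985 (Thu); May 17, 1985 (Fri).
6 of the 7 holidays fall on weekdays; the rest are weekends and were already excluded.
Business days: 385 − 6 = 379.

379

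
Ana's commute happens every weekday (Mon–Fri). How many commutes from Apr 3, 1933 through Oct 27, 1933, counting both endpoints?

150

Apr 3, 1933 is a Monday.
From Apr 3, 1933 to Oct 27, 1933 is 208 days inclusive.
208 = 7 × 29 + 5, so there are 29 full weeks plus 5 extra days.
Each full week contributes 5 weekdays (Mon–Fri): 29 × 5 = 145.
The 5 extra days are Mon, Tue, Wed, Thu, Fri — 5 of them qualify.
Total: 145 + 5 = 150.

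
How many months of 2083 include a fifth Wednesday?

4

A month has five Wednesdays exactly when Wednesday falls within its first (length − 28) days.
Jan: 31 days, starts Fri → 5 of Fri, Sat, Sun
Feb: 28 days, starts Mon → 5 of (none)
Mar: 31 days, starts Mon → 5 of Mon, Tue, Wed ✓
Apr: 30 days, starts Thu → 5 of Thu, Fri
May: 31 days, starts Sat → 5 of Sat, Sun, Mon
Jun: 30 days, starts Tue → 5 of Tue, Wed ✓
Jul: 31 days, starts Thu → 5 of Thu, Fri, Sat
Aug: 31 days, starts Sun → 5 of Sun, Mon, Tue
Sep: 30 days, starts Wed → 5 of Wed, Thu ✓
Oct: 31 days, starts Fri → 5 of Fri, Sat, Sun
Nov: 30 days, starts Mon → 5 of Mon, Tue
Dec: 31 days, starts Wed → 5 of Wed, Thu, Fri ✓
Months with five Wednesdays: Mar, Jun, Sep, Dec.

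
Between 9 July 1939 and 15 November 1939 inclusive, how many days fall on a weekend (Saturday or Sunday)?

37

9 July 1939 is a Sunday.
That's 130 days from start to end, counting both.
130 = 7 × 18 + 4, so there are 18 full weeks plus 4 extra days.
Each full week contributes 2 weekend days (Sat, Sun): 18 × 2 = 36.
The 4 extra days are Sunday, Monday, Tuesday, Wednesday — 1 of them qualifies.
Total: 36 + 1 = 37.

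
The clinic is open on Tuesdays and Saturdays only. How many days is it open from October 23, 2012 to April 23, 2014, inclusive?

October 23, 2012 is a Tuesday.
That's 548 days from start to end, counting both.
548 = 7 × 78 + 2, so there are 78 full weeks plus 2 extra days.
Each full week contributes 2 days from the set (Tue, Sat): 78 × 2 = 156.
The 2 extra days are Tue, Wed — 1 of them qualifies.
Total: 156 + 1 = 157.

157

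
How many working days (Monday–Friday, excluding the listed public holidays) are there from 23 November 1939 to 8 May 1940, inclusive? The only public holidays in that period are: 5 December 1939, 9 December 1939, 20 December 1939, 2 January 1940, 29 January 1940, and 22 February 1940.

23 November 1939 is a Thursday.
From 23 November 1939 to 8 May 1940 is 168 days inclusive.
168 = 7 × 24, so the span is exactly 24 full weeks.
Each full week contributes 5 weekdays (Mon–Fri): 24 × 5 = 120.
Total: 120.
Holidays: 5 December 1939 (Tue); 9 December 1939 (Sat); 20 December 1939 (Wed); 2 January 1940 (Tue); 29 January 1940 (Mon); 22 February 1940 (Thu).
5 of the 6 holidays fall on weekdays; the rest are weekends and were already excluded.
Business days: 120 − 5 = 115.

115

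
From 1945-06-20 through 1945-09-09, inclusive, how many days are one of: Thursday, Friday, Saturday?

36

1945-06-20 is a Wednesday.
From 1945-06-20 to 1945-09-09 is 82 days inclusive.
82 = 7 × 11 + 5, so there are 11 full weeks plus 5 extra days.
Each full week contributes 3 days from the set (Thu, Fri, Sat): 11 × 3 = 33.
The 5 extra days are Wed, Thu, Fri, Sat, Sun — 3 of them qualify.
Total: 33 + 3 = 36.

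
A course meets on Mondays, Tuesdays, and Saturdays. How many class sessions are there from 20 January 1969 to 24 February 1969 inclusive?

20 January 1969 is a Monday.
The range spans 36 days (inclusive of both endpoints).
36 = 7 × 5 + 1, so there are 5 full weeks plus 1 extra day.
Each full week contributes 3 days from the set (Mon, Tue, Sat): 5 × 3 = 15.
The 1 extra day is Monday — 1 of them qualifies.
Total: 15 + 1 = 16.

16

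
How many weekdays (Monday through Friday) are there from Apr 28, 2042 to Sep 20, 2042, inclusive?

105

Apr 28, 2042 is a Monday.
The range spans 146 days (inclusive of both endpoints).
146 = 7 × 20 + 6, so there are 20 full weeks plus 6 extra days.
Each full week contributes 5 weekdays (Mon–Fri): 20 × 5 = 100.
The 6 extra days are Monday, Tuesday, Wednesday, Thursday, Friday, Saturday — 5 of them qualify.
Total: 100 + 5 = 105.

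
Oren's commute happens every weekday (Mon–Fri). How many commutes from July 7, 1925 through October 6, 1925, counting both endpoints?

66

July 7, 1925 is a Tuesday.
That's 92 days from start to end, counting both.
92 = 7 × 13 + 1, so there are 13 full weeks plus 1 extra day.
Each full week contributes 5 weekdays (Mon–Fri): 13 × 5 = 65.
The 1 extra day is Tue — 1 of them qualifies.
Total: 65 + 1 = 66.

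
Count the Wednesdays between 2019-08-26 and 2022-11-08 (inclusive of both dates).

167

2019-08-26 is a Monday.
From 2019-08-26 to 2022-11-08 is 1171 days inclusive.
1171 = 7 × 167 + 2, so there are 167 full weeks plus 2 extra days.
Each full week contributes one Wednesday: 167 so far.
The 2 extra days are Mon, Tue — none qualify.
Total: 167 + 0 = 167.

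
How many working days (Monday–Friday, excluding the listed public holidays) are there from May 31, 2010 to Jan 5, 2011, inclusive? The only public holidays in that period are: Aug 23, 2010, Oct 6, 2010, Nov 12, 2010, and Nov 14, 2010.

May 31, 2010 is a Monday.
From May 31, 2010 to Jan 5, 2011 is 220 days inclusive.
220 = 7 × 31 + 3, so there are 31 full weeks plus 3 extra days.
Each full week contributes 5 weekdays (Mon–Fri): 31 × 5 = 155.
The 3 extra days are Monday, Tuesday, Wednesday — 3 of them qualify.
Total: 155 + 3 = 158.
Holidays: Aug 23, 2010 (Mon); Oct 6, 2010 (Wed); Nov 12, 2010 (Fri); Nov 14, 2010 (Sun).
3 of the 4 holidays fall on weekdays; the rest are weekends and were already excluded.
Business days: 158 − 3 = 155.

155 working days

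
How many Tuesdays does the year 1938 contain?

52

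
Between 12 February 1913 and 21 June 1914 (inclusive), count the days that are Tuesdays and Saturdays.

141

12 February 1913 is a Wednesday.
The range spans 495 days (inclusive of both endpoints).
495 = 7 × 70 + 5, so there are 70 full weeks plus 5 extra days.
Each full week contributes 2 days from the set (Tue, Sat): 70 × 2 = 140.
The 5 extra days are Wed, Thu, Fri, Sat, Sun — 1 of them qualifies.
Total: 140 + 1 = 141.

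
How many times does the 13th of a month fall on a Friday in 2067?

1

The 13th falls on a Friday when the month's 13th has weekday Fri.
Jan 13 is Thu; Feb 13 is Sun; Mar 13 is Sun; Apr 13 is Wed; May 13 is Fri ✓; Jun 13 is Mon; Jul 13 is Wed; Aug 13 is Sat; Sep 13 is Tue; Oct 13 is Thu; Nov 13 is Sun; Dec 13 is Tue.
Friday the 13ths: May.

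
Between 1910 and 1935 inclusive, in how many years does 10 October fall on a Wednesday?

Day of week of October 10 in each year:
1910: Mon, 1911: Tue, 1912: Thu, 1913: Fri, 1914: Sat, 1915: Sun, 1916: Tue, 1917: Wed ✓, 1918: Thu, 1919: Fri, 1920: Sun, 1921: Mon, 1922: Tue, 1923: Wed ✓, 1924: Fri, 1925: Sat, 1926: Sun, 1927: Mon, 1928: Wed ✓, 1929: Thu, 1930: Fri, 1931: Sat, 1932: Mon, 1933: Tue, 1934: Wed ✓, 1935: Thu
Wednesdays: 1917, 1923, 1928, 1934.

4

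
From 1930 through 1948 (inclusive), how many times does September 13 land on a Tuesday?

Day of week of September 13 in each year:
1930: Sat, 1931: Sun, 1932: Tue ✓, 1933: Wed, 1934: Thu, 1935: Fri, 1936: Sun, 1937: Mon, 1938: Tue ✓, 1939: Wed, 1940: Fri, 1941: Sat, 1942: Sun, 1943: Mon, 1944: Wed, 1945: Thu, 1946: Fri, 1947: Sat, 1948: Mon
Tuesdays: 1932, 1938.

2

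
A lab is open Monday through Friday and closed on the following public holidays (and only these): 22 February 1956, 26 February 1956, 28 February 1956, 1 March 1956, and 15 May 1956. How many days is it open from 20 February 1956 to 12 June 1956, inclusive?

20 February 1956 is a Monday.
From 20 February 1956 to 12 June 1956 is 114 days inclusive.
114 = 7 × 16 + 2, so there are 16 full weeks plus 2 extra days.
Each full week contributes 5 weekdays (Mon–Fri): 16 × 5 = 80.
The 2 extra days are Monday, Tuesday — 2 of them qualify.
Total: 80 + 2 = 82.
Holidays: 22 February 1956 (Wed); 26 February 1956 (Sun); 28 February 1956 (Tue); 1 March 1956 (Thu); 15 May 1956 (Tue).
4 of the 5 holidays fall on weekdays; the rest are weekends and were already excluded.
Business days: 82 − 4 = 78.

78 business days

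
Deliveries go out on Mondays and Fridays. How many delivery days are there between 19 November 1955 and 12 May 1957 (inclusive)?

154

19 November 1955 is a Saturday.
The range spans 541 days (inclusive of both endpoints).
541 = 7 × 77 + 2, so there are 77 full weeks plus 2 extra days.
Each full week contributes 2 days from the set (Mon, Fri): 77 × 2 = 154.
The 2 extra days are Saturday, Sunday — none qualify.
Total: 154 + 0 = 154.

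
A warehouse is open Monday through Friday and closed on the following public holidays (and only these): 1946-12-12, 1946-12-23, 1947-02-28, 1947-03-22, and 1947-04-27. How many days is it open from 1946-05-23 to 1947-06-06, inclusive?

1946-05-23 is a Thursday.
From 1946-05-23 to 1947-06-06 is 380 days inclusive.
380 = 7 × 54 + 2, so there are 54 full weeks plus 2 extra days.
Each full week contributes 5 weekdays (Mon–Fri): 54 × 5 = 270.
The 2 extra days are Thu, Fri — 2 of them qualify.
Total: 270 + 2 = 272.
Holidays: 1946-12-12 (Thu); 1946-12-23 (Mon); 1947-02-28 (Fri); 1947-03-22 (Sat); 1947-04-27 (Sun).
3 of the 5 holidays fall on weekdays; the rest are weekends and were already excluded.
Business days: 272 − 3 = 269.

269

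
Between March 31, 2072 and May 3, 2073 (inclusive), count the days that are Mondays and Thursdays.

March 31, 2072 is a Thursday.
That's 399 days from start to end, counting both.
399 = 7 × 57, so the span is exactly 57 full weeks.
Each full week contributes 2 days from the set (Mon, Thu): 57 × 2 = 114.

114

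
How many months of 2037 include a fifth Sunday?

A month has five Sundays exactly when Sunday falls within its first (length − 28) days.
Jan: 31 days, starts Thu → 5 of Thu, Fri, Sat
Feb: 28 days, starts Sun → 5 of (none)
Mar: 31 days, starts Sun → 5 of Sun, Mon, Tue ✓
Apr: 30 days, starts Wed → 5 of Wed, Thu
May: 31 days, starts Fri → 5 of Fri, Sat, Sun ✓
Jun: 30 days, starts Mon → 5 of Mon, Tue
Jul: 31 days, starts Wed → 5 of Wed, Thu, Fri
Aug: 31 days, starts Sat → 5 of Sat, Sun, Mon ✓
Sep: 30 days, starts Tue → 5 of Tue, Wed
Oct: 31 days, starts Thu → 5 of Thu, Fri, Sat
Nov: 30 days, starts Sun → 5 of Sun, Mon ✓
Dec: 31 days, starts Tue → 5 of Tue, Wed, Thu
Months with five Sundays: Mar, May, Aug, Nov.

4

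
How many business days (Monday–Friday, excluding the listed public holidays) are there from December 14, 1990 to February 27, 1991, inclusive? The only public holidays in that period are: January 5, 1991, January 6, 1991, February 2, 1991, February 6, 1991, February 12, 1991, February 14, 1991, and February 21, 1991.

50

December 14, 1990 is a Friday.
From December 14, 1990 to February 27, 1991 is 76 days inclusive.
76 = 7 × 10 + 6, so there are 10 full weeks plus 6 extra days.
Each full week contributes 5 weekdays (Mon–Fri): 10 × 5 = 50.
The 6 extra days are Fri, Sat, Sun, Mon, Tue, Wed — 4 of them qualify.
Total: 50 + 4 = 54.
Holidays: January 5, 1991 (Sat); January 6, 1991 (Sun); February 2, 1991 (Sat); February 6, 1991 (Wed); February 12, 1991 (Tue); February 14, 1991 (Thu); February 21, 1991 (Thu).
4 of the 7 holidays fall on weekdays; the rest are weekends and were already excluded.
Business days: 54 − 4 = 50.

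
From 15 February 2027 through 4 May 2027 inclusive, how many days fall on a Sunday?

11

15 February 2027 is a Monday.
From 15 February 2027 to 4 May 2027 is 79 days inclusive.
79 = 7 × 11 + 2, so there are 11 full weeks plus 2 extra days.
Each full week contributes one Sunday: 11 so far.
The 2 extra days are Mon, Tue — none qualify.
Total: 11 + 0 = 11.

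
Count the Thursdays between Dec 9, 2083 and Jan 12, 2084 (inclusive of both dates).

Dec 9, 2083 is a Thursday.
The range spans 35 days (inclusive of both endpoints).
35 = 7 × 5, so the span is exactly 5 full weeks.
Each full week contributes one Thursday: 5 so far.

5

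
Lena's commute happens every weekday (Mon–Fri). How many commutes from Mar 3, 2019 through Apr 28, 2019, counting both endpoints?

40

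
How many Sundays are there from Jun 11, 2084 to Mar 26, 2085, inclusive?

Jun 11, 2084 is a Sunday.
That's 289 days from start to end, counting both.
289 = 7 × 41 + 2, so there are 41 full weeks plus 2 extra days.
Each full week contributes one Sunday: 41 so far.
The 2 extra days are Sunday, Monday — 1 of them qualifies.
Total: 41 + 1 = 42.

42 Sundays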